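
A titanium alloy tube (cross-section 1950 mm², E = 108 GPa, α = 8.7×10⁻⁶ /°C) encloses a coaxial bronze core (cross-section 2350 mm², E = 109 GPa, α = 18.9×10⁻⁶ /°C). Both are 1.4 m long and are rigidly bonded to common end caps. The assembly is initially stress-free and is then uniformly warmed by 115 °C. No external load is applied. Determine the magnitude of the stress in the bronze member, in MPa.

Equilibrium of a rigid end plate with no external load gives equal and opposite internal forces ±P in the two members. Since α_{bronze} > α_{titanium alloy}, heating drives the bronze into compression and the titanium alloy into tension.
Compatibility of the two members (thermal + elastic change equal): (α₁ − α₂)ΔT = P·[1/(A₁E₁) + 1/(A₂E₂)].
|α₁ − α₂|·ΔT = 10.2×10⁻⁶ × 115 = 0.001173.
1/(A₁E₁) + 1/(A₂E₂) = 1/(1950×108×10³) + 1/(2350×109×10³) = 8.652×10⁻⁹ N⁻¹.
P = 0.001173 / 8.652×10⁻⁹ = 135600 N = 135.6 kN.
σ_{bronze} = P/A₂ = 135600/2350 = 57.69 MPa, compressive.

σ ≈ 57.7 MPa (compressive)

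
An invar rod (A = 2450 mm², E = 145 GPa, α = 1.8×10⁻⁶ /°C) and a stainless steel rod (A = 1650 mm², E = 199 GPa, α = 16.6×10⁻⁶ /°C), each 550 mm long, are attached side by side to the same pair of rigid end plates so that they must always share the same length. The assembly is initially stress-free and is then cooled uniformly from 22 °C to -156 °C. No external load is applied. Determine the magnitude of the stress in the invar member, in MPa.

σ ≈ 183 MPa (compressive)

The stainless steel has the larger α, so on cooling it would change length more than the invar if both were free. The rigid plates force a common final length, so the stainless steel is put into tension and the invar into compression, with equal and opposite forces P (no external load).
Equating the net (thermal + elastic) strains gives |α₁ − α₂|·ΔT = P·[1/(A₁E₁) + 1/(A₂E₂)].
|α₁ − α₂|·ΔT = 14.8×10⁻⁶ × 178 = 0.002634.
1/(A₁E₁) + 1/(A₂E₂) = 1/(2450×145×10³) + 1/(1650×199×10³) = 5.86×10⁻⁹ N⁻¹.
So P = 0.002634 / 5.86×10⁻⁹ = 449.5 kN.
σ_{invar} = P/A₁ = 449500/2450 = 183.5 MPa, compressive.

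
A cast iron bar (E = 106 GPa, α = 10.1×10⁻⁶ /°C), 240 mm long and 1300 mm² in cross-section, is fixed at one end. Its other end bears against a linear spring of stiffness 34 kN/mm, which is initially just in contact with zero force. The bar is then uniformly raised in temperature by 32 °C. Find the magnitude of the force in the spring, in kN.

P ≈ 2.49 kN

If the spring were absent the bar would lengthen by αΔT L = 10.1×10⁻⁶ × 32 × 240 = 0.07757 mm.
With a force P in the spring, the elastic change of the bar is PL/(AE) and that of the spring is P/k; compatibility requires their sum to equal δ_free.
So P = δ_free / [L/(AE) + 1/k] = 0.07757 / [ 240/(1300×106×10³) + 1/(34×10³) ].
P = 0.07757 / 3.115×10⁻⁵ = 2490 N.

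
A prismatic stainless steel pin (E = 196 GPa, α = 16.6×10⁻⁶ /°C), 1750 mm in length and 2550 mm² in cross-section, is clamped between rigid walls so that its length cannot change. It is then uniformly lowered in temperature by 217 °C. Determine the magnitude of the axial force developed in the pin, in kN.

The ends cannot move, so σ = EαΔT = 196×10³ × 16.6×10⁻⁶ × 217 = 706 MPa.
Axial force P = σA = 706 × 2550 = 1.8×10⁶ N = 1800 kN, tensile.

P ≈ 1800 kN (tensile)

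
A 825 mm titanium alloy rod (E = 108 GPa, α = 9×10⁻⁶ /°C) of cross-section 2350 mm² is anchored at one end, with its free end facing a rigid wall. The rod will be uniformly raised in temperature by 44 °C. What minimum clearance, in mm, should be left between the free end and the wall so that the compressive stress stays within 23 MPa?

Free expansion if unrestrained: δ_free = αΔT L = 9×10⁻⁶ × 44 × 825 = 0.3267 mm.
At the allowable stress the elastic shortening the wall may impose is σL/E = 23 × 825 / (108×10³) = 0.1757 mm.
So the gap has to take up the difference, g_min = δ_free − σL/E = 0.3267 − 0.1757 = 0.151 mm.

g ≈ 0.151 mm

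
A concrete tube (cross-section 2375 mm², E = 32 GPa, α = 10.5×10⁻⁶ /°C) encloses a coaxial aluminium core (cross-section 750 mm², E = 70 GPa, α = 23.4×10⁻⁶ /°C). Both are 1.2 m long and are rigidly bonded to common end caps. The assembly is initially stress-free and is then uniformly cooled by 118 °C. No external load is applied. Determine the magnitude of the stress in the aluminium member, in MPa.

Equilibrium of a rigid end plate with no external load gives equal and opposite internal forces ±P in the two members. Since α_{aluminium} > α_{concrete}, cooling drives the aluminium into tension and the concrete into compression.
Compatibility of the two members (thermal + elastic change equal): (α₁ − α₂)ΔT = P·[1/(A₁E₁) + 1/(A₂E₂)].
|α₁ − α₂|·ΔT = 12.9×10⁻⁶ × 118 = 0.001522.
1/(A₁E₁) + 1/(A₂E₂) = 1/(2375×32×10³) + 1/(750×70×10³) = 3.221×10⁻⁸ N⁻¹.
P = 0.001522 / 3.221×10⁻⁸ = 47270 N = 47.27 kN.
σ_{aluminium} = P/A₂ = 47270/750 = 63.02 MPa, tensile.

σ ≈ 63 MPa (tensile)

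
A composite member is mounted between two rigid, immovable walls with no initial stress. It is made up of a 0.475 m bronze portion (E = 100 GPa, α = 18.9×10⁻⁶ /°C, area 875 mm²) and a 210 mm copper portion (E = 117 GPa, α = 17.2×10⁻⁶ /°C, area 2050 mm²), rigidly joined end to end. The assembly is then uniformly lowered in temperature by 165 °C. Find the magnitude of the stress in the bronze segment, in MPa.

With the walls removed the bar would change length by δ_free = Σ αᵢΔT Lᵢ = 18.9×10⁻⁶×165×475 + 17.2×10⁻⁶×165×210 = 2.077 mm.
The rigid supports impose zero overall length change; the single axial force P common to all segments must satisfy P Σ Lᵢ/(AᵢEᵢ) = δ_free.
Σ Lᵢ/(AᵢEᵢ) = 475/(875×100×10³) + 210/(2050×117×10³) = 6.304×10⁻⁶ mm/N.
Hence P = δ_free / Σ(L/AE) = 2.077/6.304×10⁻⁶ = 329.5 kN (tensile).
σ_{bronze} = P / A = 329500 / 875 = 376.6 MPa.

σ ≈ 377 MPa (tensile)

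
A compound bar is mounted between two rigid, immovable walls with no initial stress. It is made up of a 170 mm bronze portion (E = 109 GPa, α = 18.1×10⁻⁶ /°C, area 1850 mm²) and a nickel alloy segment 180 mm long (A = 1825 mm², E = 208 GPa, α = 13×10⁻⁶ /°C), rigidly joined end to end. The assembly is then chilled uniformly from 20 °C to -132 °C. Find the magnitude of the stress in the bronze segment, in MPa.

Free thermal contraction of the whole bar: Σ αᵢΔT Lᵢ = 18.1×10⁻⁶×152×170 + 13×10⁻⁶×152×180 = 0.8234 mm.
The walls prevent any net length change, so an axial force P (same in every segment) develops. Compatibility: P · Σ Lᵢ/(AᵢEᵢ) = δ_free.
The series flexibility is Σ Lᵢ/(AᵢEᵢ) = 170/(1850×109×10³) + 180/(1825×208×10³) = 1.317×10⁻⁶ mm/N.
Hence P = δ_free / Σ(L/AE) = 0.8234/1.317×10⁻⁶ = 625.1 kN (tensile).
σ_{bronze} = P / A = 625100 / 1850 = 337.9 MPa.

σ ≈ 338 MPa (tensile)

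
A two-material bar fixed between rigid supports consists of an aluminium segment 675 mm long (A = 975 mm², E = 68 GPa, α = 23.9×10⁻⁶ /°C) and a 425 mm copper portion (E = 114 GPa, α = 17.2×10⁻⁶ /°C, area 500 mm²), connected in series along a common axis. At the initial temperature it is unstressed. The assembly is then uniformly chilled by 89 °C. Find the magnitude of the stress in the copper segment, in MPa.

If the supports were absent, the total length change would be Σ αᵢΔT Lᵢ = 23.9×10⁻⁶×89×675 + 17.2×10⁻⁶×89×425 = 2.086 mm.
The walls prevent any net length change, so an axial force P (same in every segment) develops. Compatibility: P · Σ Lᵢ/(AᵢEᵢ) = δ_free.
The series flexibility is Σ Lᵢ/(AᵢEᵢ) = 675/(975×68×10³) + 425/(500×114×10³) = 1.764×10⁻⁵ mm/N.
So P = 2.086 / 1.764×10⁻⁵ = 118.3 kN, tensile.
σ_{copper} = P / A = 118300 / 500 = 236.6 MPa.

σ ≈ 237 MPa (tensile)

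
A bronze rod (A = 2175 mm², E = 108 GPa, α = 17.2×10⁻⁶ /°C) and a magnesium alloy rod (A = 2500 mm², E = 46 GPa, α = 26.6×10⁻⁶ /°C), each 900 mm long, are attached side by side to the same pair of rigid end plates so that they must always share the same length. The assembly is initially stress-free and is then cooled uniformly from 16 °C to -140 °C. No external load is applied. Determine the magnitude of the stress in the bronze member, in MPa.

σ ≈ 52.1 MPa (compressive)

Equilibrium of a rigid end plate with no external load gives equal and opposite internal forces ±P in the two members. Since α_{magnesium alloy} > α_{bronze}, cooling drives the magnesium alloy into tension and the bronze into compression.
Compatibility of the two members (thermal + elastic change equal): (α₁ − α₂)ΔT = P·[1/(A₁E₁) + 1/(A₂E₂)].
|α₁ − α₂|·ΔT = 9.4×10⁻⁶ × 156 = 0.001466.
1/(A₁E₁) + 1/(A₂E₂) = 1/(2175×108×10³) + 1/(2500×46×10³) = 1.295×10⁻⁸ N⁻¹.
P = 0.001466 / 1.295×10⁻⁸ = 113200 N = 113.2 kN.
σ_{bronze} = P/A₁ = 113200/2175 = 52.05 MPa, compressive.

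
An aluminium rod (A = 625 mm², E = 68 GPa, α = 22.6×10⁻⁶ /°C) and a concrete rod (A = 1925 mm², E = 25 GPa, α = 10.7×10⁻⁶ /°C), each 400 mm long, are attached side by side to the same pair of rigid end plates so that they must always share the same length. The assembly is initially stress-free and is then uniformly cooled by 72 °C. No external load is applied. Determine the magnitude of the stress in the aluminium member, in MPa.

Both members must finish at the same length. With the larger α, the aluminium tends to over-contract; the plates restrain it, putting the aluminium in tension and the concrete in compression. With no external load the two internal forces are equal and opposite, magnitude P.
Setting the final lengths equal and cancelling L: (α₁ − α₂)ΔT = P/(A₁E₁) + P/(A₂E₂).
|α₁ − α₂|·ΔT = 11.9×10⁻⁶ × 72 = 0.0008568.
1/(A₁E₁) + 1/(A₂E₂) = 1/(625×68×10³) + 1/(1925×25×10³) = 4.431×10⁻⁸ N⁻¹.
So P = 0.0008568 / 4.431×10⁻⁸ = 19.34 kN.
σ_{aluminium} = P/A₁ = 19340/625 = 30.94 MPa, tensile.

σ ≈ 30.9 MPa (tensile)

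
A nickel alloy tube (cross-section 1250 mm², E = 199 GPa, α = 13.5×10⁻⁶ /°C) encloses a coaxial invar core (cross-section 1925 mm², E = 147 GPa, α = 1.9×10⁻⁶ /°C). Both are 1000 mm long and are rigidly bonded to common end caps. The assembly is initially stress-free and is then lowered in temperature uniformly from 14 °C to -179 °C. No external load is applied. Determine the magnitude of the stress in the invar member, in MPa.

Equilibrium of a rigid end plate with no external load gives equal and opposite internal forces ±P in the two members. Since α_{nickel alloy} > α_{invar}, cooling drives the nickel alloy into tension and the invar into compression.
Compatibility of the two members (thermal + elastic change equal): (α₁ − α₂)ΔT = P·[1/(A₁E₁) + 1/(A₂E₂)].
|α₁ − α₂|·ΔT = 11.6×10⁻⁶ × 193 = 0.002239.
1/(A₁E₁) + 1/(A₂E₂) = 1/(1250×199×10³) + 1/(1925×147×10³) = 7.554×10⁻⁹ N⁻¹.
P = 0.002239 / 7.554×10⁻⁹ = 296400 N = 296.4 kN.
σ_{invar} = P/A₂ = 296400/1925 = 154 MPa, compressive.

σ ≈ 154 MPa (compressive)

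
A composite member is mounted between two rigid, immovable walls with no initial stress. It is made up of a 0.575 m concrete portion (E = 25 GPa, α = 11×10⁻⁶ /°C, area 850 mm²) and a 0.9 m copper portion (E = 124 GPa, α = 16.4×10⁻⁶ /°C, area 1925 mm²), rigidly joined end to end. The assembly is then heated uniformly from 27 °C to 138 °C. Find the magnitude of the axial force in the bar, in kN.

If the supports were absent, the total length change would be Σ αᵢΔT Lᵢ = 11×10⁻⁶×111×575 + 16.4×10⁻⁶×111×900 = 2.34 mm.
The walls prevent any net length change, so an axial force P (same in every segment) develops. Compatibility: P · Σ Lᵢ/(AᵢEᵢ) = δ_free.
The series flexibility is Σ Lᵢ/(AᵢEᵢ) = 575/(850×25×10³) + 900/(1925×124×10³) = 3.083×10⁻⁵ mm/N.
So P = 2.34 / 3.083×10⁻⁵ = 75.92 kN, compressive.

P ≈ 75.9 kN (compressive)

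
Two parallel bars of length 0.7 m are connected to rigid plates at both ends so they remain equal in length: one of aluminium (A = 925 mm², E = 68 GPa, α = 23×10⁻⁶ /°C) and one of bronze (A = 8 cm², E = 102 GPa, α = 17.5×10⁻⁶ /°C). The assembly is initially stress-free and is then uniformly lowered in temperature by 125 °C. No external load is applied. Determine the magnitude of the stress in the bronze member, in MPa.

Both members must finish at the same length. With the larger α, the aluminium tends to over-contract; the plates restrain it, putting the aluminium in tension and the bronze in compression. With no external load the two internal forces are equal and opposite, magnitude P.
Setting the final lengths equal and cancelling L: (α₁ − α₂)ΔT = P/(A₁E₁) + P/(A₂E₂).
|α₁ − α₂|·ΔT = 5.5×10⁻⁶ × 125 = 0.0006875.
1/(A₁E₁) + 1/(A₂E₂) = 1/(925×68×10³) + 1/(800×102×10³) = 2.815×10⁻⁸ N⁻¹.
P = 0.0006875 / 2.815×10⁻⁸ = 24420 N = 24.42 kN.
σ_{bronze} = P/A₂ = 24420/800 = 30.52 MPa, compressive.

σ ≈ 30.5 MPa (compressive)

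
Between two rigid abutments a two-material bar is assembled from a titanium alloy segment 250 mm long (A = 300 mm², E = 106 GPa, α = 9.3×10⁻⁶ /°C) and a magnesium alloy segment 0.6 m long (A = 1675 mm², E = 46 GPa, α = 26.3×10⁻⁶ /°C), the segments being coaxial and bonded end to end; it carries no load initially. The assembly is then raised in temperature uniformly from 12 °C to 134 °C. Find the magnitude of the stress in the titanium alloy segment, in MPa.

With the walls removed the bar would change length by δ_free = Σ αᵢΔT Lᵢ = 9.3×10⁻⁶×122×250 + 26.3×10⁻⁶×122×600 = 2.209 mm.
The rigid supports impose zero overall length change; the single axial force P common to all segments must satisfy P Σ Lᵢ/(AᵢEᵢ) = δ_free.
Σ Lᵢ/(AᵢEᵢ) = 250/(300×106×10³) + 600/(1675×46×10³) = 1.565×10⁻⁵ mm/N.
So P = 2.209 / 1.565×10⁻⁵ = 141.1 kN, compressive.
σ_{titanium alloy} = P / A = 141100 / 300 = 470.5 MPa.

σ ≈ 470 MPa (compressive)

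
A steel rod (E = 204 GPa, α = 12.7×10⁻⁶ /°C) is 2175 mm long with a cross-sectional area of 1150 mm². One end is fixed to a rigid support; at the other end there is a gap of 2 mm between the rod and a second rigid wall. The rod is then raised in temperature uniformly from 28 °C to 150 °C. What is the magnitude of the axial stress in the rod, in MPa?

Unrestrained expansion: δ_free = αΔT L = 12.7×10⁻⁶ × 122 × 2175 = 3.37 mm.
After closing the 2 mm clearance, 3.37 − 2 = 1.37 mm of expansion remains to be suppressed by the wall.
Compatibility: PL/(AE) = 1.37 mm, so σ = P/A = E × (1.37/2175) = 128.5 MPa.

σ ≈ 128 MPa (compressive)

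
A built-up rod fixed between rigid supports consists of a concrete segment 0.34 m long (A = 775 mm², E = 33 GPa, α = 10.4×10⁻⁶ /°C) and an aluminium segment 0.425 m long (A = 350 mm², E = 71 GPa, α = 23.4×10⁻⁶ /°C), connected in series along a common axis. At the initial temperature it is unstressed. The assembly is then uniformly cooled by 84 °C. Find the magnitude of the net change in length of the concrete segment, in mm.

Free thermal contraction of the whole bar: Σ αᵢΔT Lᵢ = 10.4×10⁻⁶×84×340 + 23.4×10⁻⁶×84×425 = 1.132 mm.
The walls prevent any net length change, so an axial force P (same in every segment) develops. Compatibility: P · Σ Lᵢ/(AᵢEᵢ) = δ_free.
Σ Lᵢ/(AᵢEᵢ) = 340/(775×33×10³) + 425/(350×71×10³) = 3.04×10⁻⁵ mm/N.
Hence P = δ_free / Σ(L/AE) = 1.132/3.04×10⁻⁵ = 37.25 kN (tensile).
For the concrete segment, free thermal change = 10.4×10⁻⁶×84×340 = 0.297 mm and elastic change from P = 37250×340/(775×33×10³) = 0.4953 mm; these oppose, so the net change is 0.198 mm (segment lengthens).

|ΔL| ≈ 0.198 mm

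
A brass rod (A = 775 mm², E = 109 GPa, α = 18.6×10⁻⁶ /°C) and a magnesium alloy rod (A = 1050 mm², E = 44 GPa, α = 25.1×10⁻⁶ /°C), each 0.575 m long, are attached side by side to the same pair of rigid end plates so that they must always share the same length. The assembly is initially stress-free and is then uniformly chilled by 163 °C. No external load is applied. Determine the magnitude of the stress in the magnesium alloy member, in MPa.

The magnesium alloy has the larger α, so on cooling it would change length more than the brass if both were free. The rigid plates force a common final length, so the magnesium alloy is put into tension and the brass into compression, with equal and opposite forces P (no external load).
Setting the final lengths equal and cancelling L: (α₁ − α₂)ΔT = P/(A₁E₁) + P/(A₂E₂).
|α₁ − α₂|·ΔT = 6.5×10⁻⁶ × 163 = 0.001059.
1/(A₁E₁) + 1/(A₂E₂) = 1/(775×109×10³) + 1/(1050×44×10³) = 3.348×10⁻⁸ N⁻¹.
So P = 0.001059 / 3.348×10⁻⁸ = 31.64 kN.
σ_{magnesium alloy} = P/A₂ = 31640/1050 = 30.14 MPa, tensile.

σ ≈ 30.1 MPa (tensile)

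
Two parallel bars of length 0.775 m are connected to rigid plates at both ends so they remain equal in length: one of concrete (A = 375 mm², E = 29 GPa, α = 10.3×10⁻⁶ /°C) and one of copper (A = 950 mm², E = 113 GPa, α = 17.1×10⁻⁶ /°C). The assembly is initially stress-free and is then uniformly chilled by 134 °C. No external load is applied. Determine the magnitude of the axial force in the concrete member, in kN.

P ≈ 9 kN (compressive in the concrete)

Equilibrium of a rigid end plate with no external load gives equal and opposite internal forces ±P in the two members. Since α_{copper} > α_{concrete}, cooling drives the copper into tension and the concrete into compression.
Compatibility of the two members (thermal + elastic change equal): (α₁ − α₂)ΔT = P·[1/(A₁E₁) + 1/(A₂E₂)].
|α₁ − α₂|·ΔT = 6.8×10⁻⁶ × 134 = 0.0009112.
1/(A₁E₁) + 1/(A₂E₂) = 1/(375×29×10³) + 1/(950×113×10³) = 1.013×10⁻⁷ N⁻¹.
So P = 0.0009112 / 1.013×10⁻⁷ = 8.998 kN.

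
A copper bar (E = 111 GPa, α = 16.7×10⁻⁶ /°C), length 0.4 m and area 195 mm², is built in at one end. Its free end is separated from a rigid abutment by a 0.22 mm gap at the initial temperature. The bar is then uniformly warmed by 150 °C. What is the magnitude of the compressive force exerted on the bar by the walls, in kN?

P ≈ 42.3 kN

Free thermal elongation = αΔT L = 16.7×10⁻⁶ × 150 × 400 = 1.002 mm.
The gap closes (δ_free > 0.22 mm) and the wall then resists a further 1.002 − 0.22 = 0.782 mm of expansion.
That suppressed elongation corresponds to σ = E·Δ/L = 111×10³ × 0.782/400 = 217 MPa.
Force on the wall = σA = 217 × 195 mm² = 42.32 kN.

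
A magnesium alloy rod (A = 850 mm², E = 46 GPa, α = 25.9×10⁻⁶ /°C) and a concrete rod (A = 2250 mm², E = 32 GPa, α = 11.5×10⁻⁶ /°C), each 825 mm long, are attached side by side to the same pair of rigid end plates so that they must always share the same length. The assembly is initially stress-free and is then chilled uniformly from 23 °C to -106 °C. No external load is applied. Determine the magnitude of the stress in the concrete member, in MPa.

Both members must finish at the same length. With the larger α, the magnesium alloy tends to over-contract; the plates restrain it, putting the magnesium alloy in tension and the concrete in compression. With no external load the two internal forces are equal and opposite, magnitude P.
Compatibility of the two members (thermal + elastic change equal): (α₁ − α₂)ΔT = P·[1/(A₁E₁) + 1/(A₂E₂)].
|α₁ − α₂|·ΔT = 14.4×10⁻⁶ × 129 = 0.001858.
1/(A₁E₁) + 1/(A₂E₂) = 1/(850×46×10³) + 1/(2250×32×10³) = 3.946×10⁻⁸ N⁻¹.
So P = 0.001858 / 3.946×10⁻⁸ = 47.07 kN.
σ_{concrete} = P/A₂ = 47070/2250 = 20.92 MPa, compressive.

σ ≈ 20.9 MPa (compressive)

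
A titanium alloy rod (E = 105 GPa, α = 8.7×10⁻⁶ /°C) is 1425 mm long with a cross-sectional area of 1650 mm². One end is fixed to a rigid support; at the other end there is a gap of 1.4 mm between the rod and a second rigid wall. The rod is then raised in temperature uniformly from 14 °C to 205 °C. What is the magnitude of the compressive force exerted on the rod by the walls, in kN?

If the wall were absent the rod would grow by αΔT L = 8.7×10⁻⁶ × 191 × 1425 = 2.368 mm.
This exceeds the 1.4 mm gap, so the wall pushes back. The portion of expansion that must be recovered elastically is δ_free − gap = 2.368 − 1.4 = 0.9679 mm.
That suppressed elongation corresponds to σ = E·Δ/L = 105×10³ × 0.9679/1425 = 71.32 MPa.
P = σA = 71.32 × 1650 = 117.7 kN.

P ≈ 118 kN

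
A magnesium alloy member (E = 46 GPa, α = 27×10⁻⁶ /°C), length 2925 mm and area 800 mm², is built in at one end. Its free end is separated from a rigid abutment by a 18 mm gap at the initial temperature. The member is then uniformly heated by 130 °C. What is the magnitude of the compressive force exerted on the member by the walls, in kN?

P ≈ 0 kN

If the wall were absent the member would grow by αΔT L = 27×10⁻⁶ × 130 × 2925 = 10.27 mm.
Since δ_free = 10.3 mm is less than the 18 mm gap, the member never touches the wall. No axial force develops.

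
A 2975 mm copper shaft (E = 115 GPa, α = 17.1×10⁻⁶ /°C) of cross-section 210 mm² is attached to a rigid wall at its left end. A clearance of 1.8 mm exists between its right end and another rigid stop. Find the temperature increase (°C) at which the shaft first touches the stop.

Contact occurs when the free expansion equals the gap: αΔT L = 1.8 mm.
So ΔT = g/(αL) = 1.8/(17.1×10⁻⁶ × 2975) = 35.38 °C.

ΔT ≈ 35.4 °C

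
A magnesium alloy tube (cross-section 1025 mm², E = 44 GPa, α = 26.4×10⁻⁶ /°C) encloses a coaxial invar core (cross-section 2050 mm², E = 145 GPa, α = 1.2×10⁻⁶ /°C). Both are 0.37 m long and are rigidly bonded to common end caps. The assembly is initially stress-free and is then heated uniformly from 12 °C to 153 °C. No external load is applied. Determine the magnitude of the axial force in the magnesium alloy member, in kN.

P ≈ 139 kN (compressive in the magnesium alloy)

Both members must finish at the same length. With the larger α, the magnesium alloy tends to over-expand; the plates restrain it, putting the magnesium alloy in compression and the invar in tension. With no external load the two internal forces are equal and opposite, magnitude P.
Compatibility of the two members (thermal + elastic change equal): (α₁ − α₂)ΔT = P·[1/(A₁E₁) + 1/(A₂E₂)].
|α₁ − α₂|·ΔT = 25.2×10⁻⁶ × 141 = 0.003553.
1/(A₁E₁) + 1/(A₂E₂) = 1/(1025×44×10³) + 1/(2050×145×10³) = 2.554×10⁻⁸ N⁻¹.
P = 0.003553 / 2.554×10⁻⁸ = 139100 N = 139.1 kN.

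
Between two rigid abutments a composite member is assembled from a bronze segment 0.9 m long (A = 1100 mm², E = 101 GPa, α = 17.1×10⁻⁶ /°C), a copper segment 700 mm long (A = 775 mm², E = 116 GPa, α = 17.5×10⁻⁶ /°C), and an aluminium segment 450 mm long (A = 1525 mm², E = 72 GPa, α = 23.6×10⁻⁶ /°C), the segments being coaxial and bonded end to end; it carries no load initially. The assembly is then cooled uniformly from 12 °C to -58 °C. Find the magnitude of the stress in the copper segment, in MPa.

σ ≈ 173 MPa (tensile)

If the supports were absent, the total length change would be Σ αᵢΔT Lᵢ = 17.1×10⁻⁶×70×900 + 17.5×10⁻⁶×70×700 + 23.6×10⁻⁶×70×450 = 2.678 mm.
The rigid supports impose zero overall length change; the single axial force P common to all segments must satisfy P Σ Lᵢ/(AᵢEᵢ) = δ_free.
Σ Lᵢ/(AᵢEᵢ) = 900/(1100×101×10³) + 700/(775×116×10³) + 450/(1525×72×10³) = 1.999×10⁻⁵ mm/N.
Hence P = δ_free / Σ(L/AE) = 2.678/1.999×10⁻⁵ = 134 kN (tensile).
σ_{copper} = P / A = 134000 / 775 = 172.9 MPa.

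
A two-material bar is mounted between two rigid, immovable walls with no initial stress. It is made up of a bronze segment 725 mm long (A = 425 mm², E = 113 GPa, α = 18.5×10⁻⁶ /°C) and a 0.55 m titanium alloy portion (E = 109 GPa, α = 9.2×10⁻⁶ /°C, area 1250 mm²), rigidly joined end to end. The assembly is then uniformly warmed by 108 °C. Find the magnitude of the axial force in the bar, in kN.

With the walls removed the bar would change length by δ_free = Σ αᵢΔT Lᵢ = 18.5×10⁻⁶×108×725 + 9.2×10⁻⁶×108×550 = 1.995 mm.
Since the ends are fixed, an axial force P builds up, equal in every segment, with P · Σ Lᵢ/(AᵢEᵢ) = δ_free.
Σ Lᵢ/(AᵢEᵢ) = 725/(425×113×10³) + 550/(1250×109×10³) = 1.913×10⁻⁵ mm/N.
So P = 1.995 / 1.913×10⁻⁵ = 104.3 kN, compressive.

P ≈ 104 kN (compressive)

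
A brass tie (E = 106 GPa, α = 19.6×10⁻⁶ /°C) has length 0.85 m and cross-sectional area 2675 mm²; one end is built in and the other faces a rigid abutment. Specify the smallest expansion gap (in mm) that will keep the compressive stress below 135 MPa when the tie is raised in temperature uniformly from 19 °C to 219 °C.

g ≈ 2.25 mm

With no wall the tie would lengthen by αΔT L = 19.6×10⁻⁶ × 200 × 850 = 3.332 mm.
At the allowable stress the elastic shortening the wall may impose is σL/E = 135 × 850 / (106×10³) = 1.083 mm.
The gap must absorb the remainder: g_min = 3.332 − 1.083 = 2.249 mm.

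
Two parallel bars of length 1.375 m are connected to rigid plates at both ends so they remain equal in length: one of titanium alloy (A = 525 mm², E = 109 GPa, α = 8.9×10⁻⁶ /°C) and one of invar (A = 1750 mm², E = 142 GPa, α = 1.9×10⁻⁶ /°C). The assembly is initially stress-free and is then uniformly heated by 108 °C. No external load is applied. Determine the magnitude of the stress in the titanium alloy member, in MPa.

σ ≈ 67 MPa (compressive)

Both members must finish at the same length. With the larger α, the titanium alloy tends to over-expand; the plates restrain it, putting the titanium alloy in compression and the invar in tension. With no external load the two internal forces are equal and opposite, magnitude P.
Compatibility of the two members (thermal + elastic change equal): (α₁ − α₂)ΔT = P·[1/(A₁E₁) + 1/(A₂E₂)].
|α₁ − α₂|·ΔT = 7×10⁻⁶ × 108 = 0.000756.
1/(A₁E₁) + 1/(A₂E₂) = 1/(525×109×10³) + 1/(1750×142×10³) = 2.15×10⁻⁸ N⁻¹.
So P = 0.000756 / 2.15×10⁻⁸ = 35.16 kN.
σ_{titanium alloy} = P/A₁ = 35160/525 = 66.98 MPa, compressive.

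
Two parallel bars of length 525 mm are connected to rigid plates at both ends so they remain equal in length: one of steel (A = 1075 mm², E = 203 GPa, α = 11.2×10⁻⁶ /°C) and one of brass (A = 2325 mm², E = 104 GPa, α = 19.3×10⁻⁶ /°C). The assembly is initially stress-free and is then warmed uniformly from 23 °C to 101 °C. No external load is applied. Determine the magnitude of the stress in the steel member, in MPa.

σ ≈ 67.4 MPa (tensile)

Equilibrium of a rigid end plate with no external load gives equal and opposite internal forces ±P in the two members. Since α_{brass} > α_{steel}, heating drives the brass into compression and the steel into tension.
Setting the final lengths equal and cancelling L: (α₁ − α₂)ΔT = P/(A₁E₁) + P/(A₂E₂).
|α₁ − α₂|·ΔT = 8.1×10⁻⁶ × 78 = 0.0006318.
1/(A₁E₁) + 1/(A₂E₂) = 1/(1075×203×10³) + 1/(2325×104×10³) = 8.718×10⁻⁹ N⁻¹.
So P = 0.0006318 / 8.718×10⁻⁹ = 72.47 kN.
σ_{steel} = P/A₁ = 72470/1075 = 67.41 MPa, tensile.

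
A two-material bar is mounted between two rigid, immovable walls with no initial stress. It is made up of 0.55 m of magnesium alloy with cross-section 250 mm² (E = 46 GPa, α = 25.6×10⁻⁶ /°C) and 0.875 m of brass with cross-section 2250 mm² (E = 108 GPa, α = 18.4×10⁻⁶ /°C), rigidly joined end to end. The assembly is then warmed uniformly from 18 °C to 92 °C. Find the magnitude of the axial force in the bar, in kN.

With the walls removed the bar would change length by δ_free = Σ αᵢΔT Lᵢ = 25.6×10⁻⁶×74×550 + 18.4×10⁻⁶×74×875 = 2.233 mm.
The walls prevent any net length change, so an axial force P (same in every segment) develops. Compatibility: P · Σ Lᵢ/(AᵢEᵢ) = δ_free.
The series flexibility is Σ Lᵢ/(AᵢEᵢ) = 550/(250×46×10³) + 875/(2250×108×10³) = 5.143×10⁻⁵ mm/N.
P = 2.233 / 5.143×10⁻⁵ = 43430 N = 43.43 kN, compressive.

P ≈ 43.4 kN (compressive)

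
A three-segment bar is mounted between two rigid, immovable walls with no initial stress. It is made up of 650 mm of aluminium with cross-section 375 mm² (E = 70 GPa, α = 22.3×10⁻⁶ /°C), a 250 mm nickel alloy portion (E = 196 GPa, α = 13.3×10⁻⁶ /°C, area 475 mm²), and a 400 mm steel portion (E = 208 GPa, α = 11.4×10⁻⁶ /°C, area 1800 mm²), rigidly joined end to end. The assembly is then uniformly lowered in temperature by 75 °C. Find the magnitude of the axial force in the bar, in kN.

P ≈ 58.9 kN (tensile)

If the supports were absent, the total length change would be Σ αᵢΔT Lᵢ = 22.3×10⁻⁶×75×650 + 13.3×10⁻⁶×75×250 + 11.4×10⁻⁶×75×400 = 1.678 mm.
Since the ends are fixed, an axial force P builds up, equal in every segment, with P · Σ Lᵢ/(AᵢEᵢ) = δ_free.
Σ Lᵢ/(AᵢEᵢ) = 650/(375×70×10³) + 250/(475×196×10³) + 400/(1800×208×10³) = 2.852×10⁻⁵ mm/N.
Hence P = δ_free / Σ(L/AE) = 1.678/2.852×10⁻⁵ = 58.86 kN (tensile).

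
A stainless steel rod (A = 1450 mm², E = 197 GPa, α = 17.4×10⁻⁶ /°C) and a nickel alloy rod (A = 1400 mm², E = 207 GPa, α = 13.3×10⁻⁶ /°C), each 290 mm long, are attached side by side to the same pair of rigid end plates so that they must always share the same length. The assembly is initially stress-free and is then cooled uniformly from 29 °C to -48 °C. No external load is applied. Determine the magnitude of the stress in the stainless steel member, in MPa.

σ ≈ 31.3 MPa (tensile)

Both members must finish at the same length. With the larger α, the stainless steel tends to over-contract; the plates restrain it, putting the stainless steel in tension and the nickel alloy in compression. With no external load the two internal forces are equal and opposite, magnitude P.
Equating the net (thermal + elastic) strains gives |α₁ − α₂|·ΔT = P·[1/(A₁E₁) + 1/(A₂E₂)].
|α₁ − α₂|·ΔT = 4.1×10⁻⁶ × 77 = 0.0003157.
1/(A₁E₁) + 1/(A₂E₂) = 1/(1450×197×10³) + 1/(1400×207×10³) = 6.951×10⁻⁹ N⁻¹.
P = 0.0003157 / 6.951×10⁻⁹ = 45420 N = 45.42 kN.
σ_{stainless steel} = P/A₁ = 45420/1450 = 31.32 MPa, tensile.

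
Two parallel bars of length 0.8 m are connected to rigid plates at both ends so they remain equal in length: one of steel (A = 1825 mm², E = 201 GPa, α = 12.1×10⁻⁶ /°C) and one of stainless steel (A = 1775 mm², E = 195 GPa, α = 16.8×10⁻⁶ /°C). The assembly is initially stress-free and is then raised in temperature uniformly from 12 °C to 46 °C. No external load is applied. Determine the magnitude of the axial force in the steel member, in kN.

The stainless steel has the larger α, so on heating it would change length more than the steel if both were free. The rigid plates force a common final length, so the stainless steel is put into compression and the steel into tension, with equal and opposite forces P (no external load).
Compatibility of the two members (thermal + elastic change equal): (α₁ − α₂)ΔT = P·[1/(A₁E₁) + 1/(A₂E₂)].
|α₁ − α₂|·ΔT = 4.7×10⁻⁶ × 34 = 0.0001598.
1/(A₁E₁) + 1/(A₂E₂) = 1/(1825×201×10³) + 1/(1775×195×10³) = 5.615×10⁻⁹ N⁻¹.
So P = 0.0001598 / 5.615×10⁻⁹ = 28.46 kN.

P ≈ 28.5 kN (tensile in the steel)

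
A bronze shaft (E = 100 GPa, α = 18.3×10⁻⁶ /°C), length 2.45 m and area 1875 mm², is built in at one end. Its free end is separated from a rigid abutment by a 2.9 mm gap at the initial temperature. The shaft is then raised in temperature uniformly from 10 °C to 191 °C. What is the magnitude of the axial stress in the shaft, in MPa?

σ ≈ 213 MPa (compressive)

Free thermal elongation = αΔT L = 18.3×10⁻⁶ × 181 × 2450 = 8.115 mm.
This exceeds the 2.9 mm gap, so the wall pushes back. The portion of expansion that must be recovered elastically is δ_free − gap = 8.115 − 2.9 = 5.215 mm.
So σ = E(δ_free − g)/L = 100×10³ × 5.215/2450 = 212.9 MPa.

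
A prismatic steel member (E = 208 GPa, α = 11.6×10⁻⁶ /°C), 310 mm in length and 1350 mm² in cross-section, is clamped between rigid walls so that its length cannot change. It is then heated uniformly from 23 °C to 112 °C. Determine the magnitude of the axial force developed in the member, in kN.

P ≈ 290 kN (compressive)

With zero net strain, σ = E·αΔT = 208 GPa × 11.6×10⁻⁶ × 89 = 214.7 MPa.
P = AEαΔT = 1350 × 208×10³ × 11.6×10⁻⁶ × 89 = 289.9 kN (compressive).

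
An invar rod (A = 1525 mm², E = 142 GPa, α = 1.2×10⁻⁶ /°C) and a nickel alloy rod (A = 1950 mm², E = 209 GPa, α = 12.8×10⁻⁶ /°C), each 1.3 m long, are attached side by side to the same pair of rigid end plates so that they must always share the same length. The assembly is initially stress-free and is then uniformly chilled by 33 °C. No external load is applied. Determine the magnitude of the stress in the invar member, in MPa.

σ ≈ 35.5 MPa (compressive)

Equilibrium of a rigid end plate with no external load gives equal and opposite internal forces ±P in the two members. Since α_{nickel alloy} > α_{invar}, cooling drives the nickel alloy into tension and the invar into compression.
Equating the net (thermal + elastic) strains gives |α₁ − α₂|·ΔT = P·[1/(A₁E₁) + 1/(A₂E₂)].
|α₁ − α₂|·ΔT = 11.6×10⁻⁶ × 33 = 0.0003828.
1/(A₁E₁) + 1/(A₂E₂) = 1/(1525×142×10³) + 1/(1950×209×10³) = 7.072×10⁻⁹ N⁻¹.
P = 0.0003828 / 7.072×10⁻⁹ = 54130 N = 54.13 kN.
σ_{invar} = P/A₁ = 54130/1525 = 35.5 MPa, compressive.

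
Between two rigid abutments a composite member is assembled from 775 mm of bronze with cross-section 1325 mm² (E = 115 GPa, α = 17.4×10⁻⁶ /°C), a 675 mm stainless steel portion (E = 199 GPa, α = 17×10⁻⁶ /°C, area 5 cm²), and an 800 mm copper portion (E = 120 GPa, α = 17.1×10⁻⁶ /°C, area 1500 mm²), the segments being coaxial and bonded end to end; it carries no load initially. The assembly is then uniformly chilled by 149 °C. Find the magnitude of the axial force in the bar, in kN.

P ≈ 353 kN (tensile)

If the supports were absent, the total length change would be Σ αᵢΔT Lᵢ = 17.4×10⁻⁶×149×775 + 17×10⁻⁶×149×675 + 17.1×10⁻⁶×149×800 = 5.757 mm.
The walls prevent any net length change, so an axial force P (same in every segment) develops. Compatibility: P · Σ Lᵢ/(AᵢEᵢ) = δ_free.
The series flexibility is Σ Lᵢ/(AᵢEᵢ) = 775/(1325×115×10³) + 675/(500×199×10³) + 800/(1500×120×10³) = 1.631×10⁻⁵ mm/N.
P = 5.757 / 1.631×10⁻⁵ = 352900 N = 352.9 kN, tensile.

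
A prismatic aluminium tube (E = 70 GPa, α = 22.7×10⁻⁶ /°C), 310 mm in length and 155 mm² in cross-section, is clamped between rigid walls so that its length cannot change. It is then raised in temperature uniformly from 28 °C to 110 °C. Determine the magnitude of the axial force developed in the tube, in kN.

The ends cannot move, so σ = EαΔT = 70×10³ × 22.7×10⁻⁶ × 82 = 130.3 MPa.
P = AEαΔT = 155 × 70×10³ × 22.7×10⁻⁶ × 82 = 20.2 kN (compressive).

P ≈ 20.2 kN (compressive)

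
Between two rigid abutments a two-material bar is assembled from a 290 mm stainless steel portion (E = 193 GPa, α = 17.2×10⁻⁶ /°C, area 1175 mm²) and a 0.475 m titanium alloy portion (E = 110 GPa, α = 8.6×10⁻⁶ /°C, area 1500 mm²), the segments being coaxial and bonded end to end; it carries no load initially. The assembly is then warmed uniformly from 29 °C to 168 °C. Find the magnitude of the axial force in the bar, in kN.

If the supports were absent, the total length change would be Σ αᵢΔT Lᵢ = 17.2×10⁻⁶×139×290 + 8.6×10⁻⁶×139×475 = 1.261 mm.
Since the ends are fixed, an axial force P builds up, equal in every segment, with P · Σ Lᵢ/(AᵢEᵢ) = δ_free.
The series flexibility is Σ Lᵢ/(AᵢEᵢ) = 290/(1175×193×10³) + 475/(1500×110×10³) = 4.158×10⁻⁶ mm/N.
So P = 1.261 / 4.158×10⁻⁶ = 303.3 kN, compressive.

P ≈ 303 kN (compressive)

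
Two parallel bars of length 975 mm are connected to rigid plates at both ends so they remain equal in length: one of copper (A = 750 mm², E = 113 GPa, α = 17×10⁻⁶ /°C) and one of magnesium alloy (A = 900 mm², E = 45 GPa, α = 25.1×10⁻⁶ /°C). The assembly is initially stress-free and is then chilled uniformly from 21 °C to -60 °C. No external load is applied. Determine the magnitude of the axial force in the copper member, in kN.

P ≈ 18 kN (compressive in the copper)

The magnesium alloy has the larger α, so on cooling it would change length more than the copper if both were free. The rigid plates force a common final length, so the magnesium alloy is put into tension and the copper into compression, with equal and opposite forces P (no external load).
Equating the net (thermal + elastic) strains gives |α₁ − α₂|·ΔT = P·[1/(A₁E₁) + 1/(A₂E₂)].
|α₁ − α₂|·ΔT = 8.1×10⁻⁶ × 81 = 0.0006561.
1/(A₁E₁) + 1/(A₂E₂) = 1/(750×113×10³) + 1/(900×45×10³) = 3.649×10⁻⁸ N⁻¹.
So P = 0.0006561 / 3.649×10⁻⁸ = 17.98 kN.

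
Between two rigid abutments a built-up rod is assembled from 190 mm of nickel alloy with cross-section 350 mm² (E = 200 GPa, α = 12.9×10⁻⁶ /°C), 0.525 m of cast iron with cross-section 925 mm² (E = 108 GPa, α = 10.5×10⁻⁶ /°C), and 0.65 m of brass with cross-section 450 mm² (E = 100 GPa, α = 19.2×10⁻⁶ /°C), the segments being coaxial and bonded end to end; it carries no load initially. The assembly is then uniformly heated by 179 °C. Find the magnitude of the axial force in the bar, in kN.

P ≈ 163 kN (compressive)

If the supports were absent, the total length change would be Σ αᵢΔT Lᵢ = 12.9×10⁻⁶×179×190 + 10.5×10⁻⁶×179×525 + 19.2×10⁻⁶×179×650 = 3.659 mm.
The walls prevent any net length change, so an axial force P (same in every segment) develops. Compatibility: P · Σ Lᵢ/(AᵢEᵢ) = δ_free.
The series flexibility is Σ Lᵢ/(AᵢEᵢ) = 190/(350×200×10³) + 525/(925×108×10³) + 650/(450×100×10³) = 2.241×10⁻⁵ mm/N.
Hence P = δ_free / Σ(L/AE) = 3.659/2.241×10⁻⁵ = 163.3 kN (compressive).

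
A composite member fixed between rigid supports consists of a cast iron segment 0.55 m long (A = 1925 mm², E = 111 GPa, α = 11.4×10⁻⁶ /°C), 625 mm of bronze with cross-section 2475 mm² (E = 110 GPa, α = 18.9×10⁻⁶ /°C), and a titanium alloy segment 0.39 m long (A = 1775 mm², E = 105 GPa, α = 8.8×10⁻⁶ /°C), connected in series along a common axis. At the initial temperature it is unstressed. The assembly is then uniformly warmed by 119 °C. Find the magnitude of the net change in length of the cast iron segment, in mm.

Free thermal expansion of the whole bar: Σ αᵢΔT Lᵢ = 11.4×10⁻⁶×119×550 + 18.9×10⁻⁶×119×625 + 8.8×10⁻⁶×119×390 = 2.56 mm.
Since the ends are fixed, an axial force P builds up, equal in every segment, with P · Σ Lᵢ/(AᵢEᵢ) = δ_free.
The series flexibility is Σ Lᵢ/(AᵢEᵢ) = 550/(1925×111×10³) + 625/(2475×110×10³) + 390/(1775×105×10³) = 6.962×10⁻⁶ mm/N.
Hence P = δ_free / Σ(L/AE) = 2.56/6.962×10⁻⁶ = 367.7 kN (compressive).
For the cast iron segment, free thermal change = 11.4×10⁻⁶×119×550 = 0.7461 mm and elastic change from P = 367700×550/(1925×111×10³) = 0.9465 mm; these oppose, so the net change is 0.2 mm (segment shortens).

|ΔL| ≈ 0.2 mm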